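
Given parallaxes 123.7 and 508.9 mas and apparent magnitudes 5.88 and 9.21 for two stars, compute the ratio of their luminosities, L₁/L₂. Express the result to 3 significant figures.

L₁/L₂ = 364

d₁ = 1/p₁ = 1/0.1237″ = 8.0841 pc; d₂ = 1/p₂ = 1/0.5089″ = 1.965 pc.
M₁ = m₁ − 5 log₁₀ d₁ + 5 = 5.88 − 4.5382 + 5 = 6.3418.
M₂ = 9.21 − 1.4668 + 5 = 12.7432.
L₁/L₂ = 10^(0.4(M₂ − M₁)) = 10^(0.4 × 6.4014) = 10^2.56056 = 363.55.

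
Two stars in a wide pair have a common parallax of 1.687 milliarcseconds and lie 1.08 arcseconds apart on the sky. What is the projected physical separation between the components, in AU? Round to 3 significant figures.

d = 1/p = 1/0.001687″ = 592.77 pc.
At distance d (pc), an angle of θ arcsec spans θ·d AU: s = 1.08 × 592.77 = 640.19 AU.

640 AU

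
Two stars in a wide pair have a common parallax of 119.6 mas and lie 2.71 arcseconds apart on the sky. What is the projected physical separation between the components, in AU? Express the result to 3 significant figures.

22.7 AU

d = 1/p = 1/0.1196″ = 8.3612 pc.
At distance d (pc), an angle of θ arcsec spans θ·d AU: s = 2.71 × 8.3612 = 22.659 AU.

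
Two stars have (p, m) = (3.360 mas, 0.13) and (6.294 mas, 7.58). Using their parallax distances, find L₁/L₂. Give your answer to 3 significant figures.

L₁/L₂ = 3350

d₁ = 1/p₁ = 1/0.003360″ = 297.62 pc; d₂ = 1/p₂ = 1/0.006294″ = 158.88 pc.
M₁ = m₁ − 5 log₁₀ d₁ + 5 = 0.13 − 12.3683 + 5 = -7.2383.
M₂ = 7.58 − 11.0053 + 5 = 1.5747.
L₁/L₂ = 10^(0.4(M₂ − M₁)) = 10^(0.4 × 8.8130) = 10^3.52520 = 3351.2.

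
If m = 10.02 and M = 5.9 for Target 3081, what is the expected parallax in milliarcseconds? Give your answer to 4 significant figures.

15.00 mas

m − M = 10.02 − 5.9 = 4.12.
d = 10^((m−M)/5 + 1) = 10^1.824 = 66.681 pc.
p = 1/d = 1/66.681 = 0.014997 arcsec = 14.997 mas.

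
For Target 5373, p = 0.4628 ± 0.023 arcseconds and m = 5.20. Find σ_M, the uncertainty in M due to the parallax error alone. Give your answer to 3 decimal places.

M = m − 5 log₁₀ d + 5 = m + 5 log₁₀ p + 5, so ∂M/∂p = 5/(p ln 10).
σ_M = (5/ln 10) · (σ_p/p) = 2.1715 × 0.023/0.4628 = 2.1715 × 0.049697 = 0.10792.

σ_M = 0.108 mag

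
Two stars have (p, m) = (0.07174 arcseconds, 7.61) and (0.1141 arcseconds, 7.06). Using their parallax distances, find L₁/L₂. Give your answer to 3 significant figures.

d₁ = 1/p₁ = 1/0.07174″ = 13.939 pc; d₂ = 1/p₂ = 1/0.1141″ = 8.7642 pc.
M₁ = m₁ − 5 log₁₀ d₁ + 5 = 7.61 − 5.7212 + 5 = 6.8888.
M₂ = 7.06 − 4.7136 + 5 = 7.3464.
L₁/L₂ = 10^(0.4(M₂ − M₁)) = 10^(0.4 × 0.4576) = 10^0.18304 = 1.5242.

L₁/L₂ = 1.52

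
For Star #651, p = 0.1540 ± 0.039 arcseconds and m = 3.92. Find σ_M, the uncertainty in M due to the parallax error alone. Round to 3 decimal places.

M = m − 5 log₁₀ d + 5 = m + 5 log₁₀ p + 5, so ∂M/∂p = 5/(p ln 10).
σ_M = (5/ln 10) · (σ_p/p) = 2.1715 × 0.039/0.1540 = 2.1715 × 0.25325 = 0.54993.

σ_M = 0.550 mag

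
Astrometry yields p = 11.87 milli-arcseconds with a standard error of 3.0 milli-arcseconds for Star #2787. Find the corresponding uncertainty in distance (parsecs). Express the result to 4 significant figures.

d = 1/p, so σ_d = σ_p / p².
σ_d = 0.00300 / (0.01187)² = 0.00300 / 0.0001409 = 21.292 pc.

21.29 pc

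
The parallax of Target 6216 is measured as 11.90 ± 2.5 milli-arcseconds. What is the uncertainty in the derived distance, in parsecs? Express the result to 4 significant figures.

d = 1/p, so σ_d = σ_p / p².
σ_d = 0.00250 / (0.01190)² = 0.00250 / 0.00014161 = 17.654 pc.

17.65 pc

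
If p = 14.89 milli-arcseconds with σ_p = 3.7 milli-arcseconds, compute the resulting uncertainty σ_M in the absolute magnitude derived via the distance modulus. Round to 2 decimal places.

σ_M = 0.54 mag

M = m − 5 log₁₀ d + 5 = m + 5 log₁₀ p + 5, so ∂M/∂p = 5/(p ln 10).
σ_M = (5/ln 10) · (σ_p/p) = 2.1715 × 3.7/14.89 = 2.1715 × 0.24849 = 0.5396.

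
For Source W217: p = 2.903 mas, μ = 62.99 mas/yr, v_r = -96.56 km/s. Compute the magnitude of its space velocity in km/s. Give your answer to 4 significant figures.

d = 1/p = 1/0.002903″ = 344.47 pc.
μ = 62.99 mas/yr = 0.06299 ″/yr.
v_t = 4.740 μ d = 4.740 × 0.06299 × 344.47 = 102.85 km/s.
v = √(v_r² + v_t²) = √((-96.56)² + 102.85²) = √19902 = 141.07 km/s.

141.1 km/s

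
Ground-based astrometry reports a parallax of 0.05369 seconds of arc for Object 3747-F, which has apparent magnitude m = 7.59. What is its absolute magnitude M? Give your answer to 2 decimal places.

M = 6.24

d = 1/p = 1/0.05369″ = 18.625 pc.
m − M = 5 log₁₀(18.625) − 5 = 6.3505 − 5 = 1.3505.
M = m − (m − M) = 7.59 − 1.3505 = 6.24.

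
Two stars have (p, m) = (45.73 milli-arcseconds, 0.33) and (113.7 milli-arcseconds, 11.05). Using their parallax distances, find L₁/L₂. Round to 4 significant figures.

L₁/L₂ = 120000

d₁ = 1/p₁ = 1/0.04573″ = 21.867 pc; d₂ = 1/p₂ = 1/0.1137″ = 8.7951 pc.
M₁ = m₁ − 5 log₁₀ d₁ + 5 = 0.33 − 6.6989 + 5 = -1.3689.
M₂ = 11.05 − 4.7212 + 5 = 11.3288.
L₁/L₂ = 10^(0.4(M₂ − M₁)) = 10^(0.4 × 12.6977) = 10^5.07908 = 1.1997 × 10^5.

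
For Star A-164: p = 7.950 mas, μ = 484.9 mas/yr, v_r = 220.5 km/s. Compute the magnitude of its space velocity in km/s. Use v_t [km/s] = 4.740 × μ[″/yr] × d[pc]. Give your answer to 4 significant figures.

d = 1/p = 1/0.007950″ = 125.79 pc.
μ = 484.9 mas/yr = 0.4849 ″/yr.
v_t = 4.740 μ d = 4.740 × 0.4849 × 125.79 = 289.12 km/s.
v = √(v_r² + v_t²) = √(220.5² + 289.12²) = √132211 = 363.61 km/s.

363.6 km/s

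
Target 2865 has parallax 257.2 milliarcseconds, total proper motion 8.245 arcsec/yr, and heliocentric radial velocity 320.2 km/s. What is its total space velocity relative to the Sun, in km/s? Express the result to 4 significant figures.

d = 1/p = 1/0.2572″ = 3.888 pc.
v_t = 4.740 μ d = 4.740 × 8.245 × 3.888 = 151.95 km/s.
v = √(v_r² + v_t²) = √(320.2² + 151.95²) = √125617 = 354.42 km/s.

354.4 km/s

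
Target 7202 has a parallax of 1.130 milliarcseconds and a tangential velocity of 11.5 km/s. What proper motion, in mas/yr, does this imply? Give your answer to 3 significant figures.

2.74 mas/yr

d = 1/p = 1/0.001130″ = 884.96 pc.
μ = v_t / (4.74 d) = 11.5 / (4.74 × 884.96) = 11.5 / 4194.7 = 0.0027416 ″/yr = 2.7416 mas/yr.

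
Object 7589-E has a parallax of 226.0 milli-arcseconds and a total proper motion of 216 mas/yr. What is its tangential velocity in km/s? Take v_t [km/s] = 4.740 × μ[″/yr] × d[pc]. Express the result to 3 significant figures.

4.53 km/s

d = 1/p = 1/0.2260″ = 4.4248 pc.
μ = 216 mas/yr = 0.216 ″/yr.
v_t = 4.74 × μ × d = 4.74 × 0.216 × 4.4248 = 4.5303 km/s.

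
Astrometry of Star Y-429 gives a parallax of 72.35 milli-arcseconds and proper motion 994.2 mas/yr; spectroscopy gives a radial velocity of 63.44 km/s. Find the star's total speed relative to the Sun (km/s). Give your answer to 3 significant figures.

90.9 km/s

d = 1/p = 1/0.07235″ = 13.822 pc.
μ = 994.2 mas/yr = 0.9942 ″/yr.
v_t = 4.740 μ d = 4.740 × 0.9942 × 13.822 = 65.136 km/s.
v = √(v_r² + v_t²) = √(63.44² + 65.136²) = √8267.33 = 90.925 km/s.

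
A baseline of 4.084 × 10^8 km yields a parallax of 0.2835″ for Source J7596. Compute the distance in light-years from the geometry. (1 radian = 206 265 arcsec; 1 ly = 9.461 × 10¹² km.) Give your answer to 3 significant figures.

31.4 ly

θ = 0.2835″ = 0.2835/206265 = 1.3744 × 10^-6 rad.
d = B/θ = (4.084 × 10^8) / (1.3744 × 10^-6) = 2.9715 × 10^14 km = (2.9715 × 10^14) / (9.461 × 10^12) ly = 31.408 ly.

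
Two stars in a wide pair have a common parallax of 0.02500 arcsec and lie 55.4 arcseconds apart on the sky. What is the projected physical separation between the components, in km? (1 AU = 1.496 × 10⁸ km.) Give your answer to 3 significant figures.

3.32 × 10^11 km

d = 1/p = 1/0.02500″ = 40 pc.
At distance d (pc), an angle of θ arcsec spans θ·d AU: s = 55.4 × 40 = 2216 AU.
= 2216 × 1.496 × 10⁸ km = 3.3151 × 10^11 km.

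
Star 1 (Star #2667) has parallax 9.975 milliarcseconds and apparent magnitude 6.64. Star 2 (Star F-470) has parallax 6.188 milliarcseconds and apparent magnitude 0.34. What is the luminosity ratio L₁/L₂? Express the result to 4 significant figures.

d₁ = 1/p₁ = 1/0.009975″ = 100.25 pc; d₂ = 1/p₂ = 1/0.006188″ = 161.6 pc.
M₁ = m₁ − 5 log₁₀ d₁ + 5 = 6.64 − 10.0054 + 5 = 1.6346.
M₂ = 0.34 − 11.0422 + 5 = -5.7022.
L₁/L₂ = 10^(0.4(M₂ − M₁)) = 10^(0.4 × (-7.3368)) = 10^(-2.93472) = 0.0011622.

L₁/L₂ = 0.001162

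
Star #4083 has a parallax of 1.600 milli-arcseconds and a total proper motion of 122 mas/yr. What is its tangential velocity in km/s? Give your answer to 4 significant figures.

d = 1/p = 1/0.001600″ = 625 pc.
μ = 122 mas/yr = 0.122 ″/yr.
v_t = 4.74 × μ × d = 4.74 × 0.122 × 625 = 361.43 km/s.

361.4 km/s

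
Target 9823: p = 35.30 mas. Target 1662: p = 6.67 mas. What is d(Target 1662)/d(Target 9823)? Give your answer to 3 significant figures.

Since d = 1/p, d_B/d_A = p_A/p_B.
= 35.30 / 6.67 = 5.2924.

5.29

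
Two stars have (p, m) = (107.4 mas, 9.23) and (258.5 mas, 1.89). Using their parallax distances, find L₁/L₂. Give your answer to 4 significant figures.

d₁ = 1/p₁ = 1/0.1074″ = 9.311 pc; d₂ = 1/p₂ = 1/0.2585″ = 3.8685 pc.
M₁ = m₁ − 5 log₁₀ d₁ + 5 = 9.23 − 4.8450 + 5 = 9.3850.
M₂ = 1.89 − 2.9377 + 5 = 3.9523.
L₁/L₂ = 10^(0.4(M₂ − M₁)) = 10^(0.4 × (-5.4327)) = 10^(-2.17308) = 0.0067131.

L₁/L₂ = 0.006713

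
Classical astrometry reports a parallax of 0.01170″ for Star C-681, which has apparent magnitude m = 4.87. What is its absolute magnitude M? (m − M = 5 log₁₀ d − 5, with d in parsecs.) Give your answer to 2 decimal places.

d = 1/p = 1/0.01170″ = 85.47 pc.
m − M = 5 log₁₀(85.47) − 5 = 9.6591 − 5 = 4.6591.
M = m − (m − M) = 4.87 − 4.6591 = 0.21.

M = 0.21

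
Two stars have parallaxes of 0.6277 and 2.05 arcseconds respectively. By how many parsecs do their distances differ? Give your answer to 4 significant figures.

1.105 pc

d_A = 1/0.6277″ = 1.5931 pc; d_B = 1/2.050″ = 0.4878 pc.
|d_B − d_A| = |0.4878 − 1.5931| = 1.1053 pc.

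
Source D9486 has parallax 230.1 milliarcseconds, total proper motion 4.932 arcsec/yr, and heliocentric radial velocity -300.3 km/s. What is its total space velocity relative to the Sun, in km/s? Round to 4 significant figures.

d = 1/p = 1/0.2301″ = 4.3459 pc.
v_t = 4.740 μ d = 4.740 × 4.932 × 4.3459 = 101.6 km/s.
v = √(v_r² + v_t²) = √((-300.3)² + 101.6²) = √100503 = 317.02 km/s.

317.0 km/s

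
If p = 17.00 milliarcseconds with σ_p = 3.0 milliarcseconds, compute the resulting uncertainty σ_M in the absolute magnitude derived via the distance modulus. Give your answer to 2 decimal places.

M = m − 5 log₁₀ d + 5 = m + 5 log₁₀ p + 5, so ∂M/∂p = 5/(p ln 10).
σ_M = (5/ln 10) · (σ_p/p) = 2.1715 × 3.0/17.00 = 2.1715 × 0.17647 = 0.3832.

σ_M = 0.38 mag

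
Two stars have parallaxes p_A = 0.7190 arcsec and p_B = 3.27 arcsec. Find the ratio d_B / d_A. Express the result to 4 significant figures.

0.2199

Since d = 1/p, d_B/d_A = p_A/p_B.
= 0.7190 / 3.27 = 0.21988.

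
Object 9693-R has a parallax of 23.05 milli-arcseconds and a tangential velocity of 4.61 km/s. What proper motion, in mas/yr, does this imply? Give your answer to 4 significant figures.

22.42 mas/yr

d = 1/p = 1/0.02305″ = 43.384 pc.
μ = v_t / (4.74 d) = 4.61 / (4.74 × 43.384) = 4.61 / 205.64 = 0.022418 ″/yr = 22.418 mas/yr.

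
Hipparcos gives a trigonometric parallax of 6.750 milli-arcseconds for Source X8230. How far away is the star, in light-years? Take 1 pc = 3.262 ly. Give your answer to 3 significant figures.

p = 6.750 milli-arcseconds = 0.006750 arcsec.
d = 1/p = 1/0.006750 = 148.15 pc.
In light-years: 148.15 × 3.262 = 483.27 ly.

483 light years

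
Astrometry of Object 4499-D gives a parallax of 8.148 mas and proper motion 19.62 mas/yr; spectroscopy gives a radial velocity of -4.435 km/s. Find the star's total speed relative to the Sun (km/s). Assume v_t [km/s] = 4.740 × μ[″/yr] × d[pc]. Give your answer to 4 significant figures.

d = 1/p = 1/0.008148″ = 122.73 pc.
μ = 19.62 mas/yr = 0.01962 ″/yr.
v_t = 4.740 μ d = 4.740 × 0.01962 × 122.73 = 11.414 km/s.
v = √(v_r² + v_t²) = √((-4.435)² + 11.414²) = √149.949 = 12.245 km/s.

12.25 km/s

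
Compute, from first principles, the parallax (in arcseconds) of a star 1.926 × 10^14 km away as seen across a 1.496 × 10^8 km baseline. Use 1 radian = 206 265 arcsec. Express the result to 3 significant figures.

0.160 arcsec

θ ≈ B/d = (1.496 × 10^8) / (1.926 × 10^14) = 7.7674 × 10^-7 rad.
In arcseconds: 7.7674 × 10^-7 × 206265 = 0.16021″.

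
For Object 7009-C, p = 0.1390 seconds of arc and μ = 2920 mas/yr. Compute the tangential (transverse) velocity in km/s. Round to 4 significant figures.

d = 1/p = 1/0.1390″ = 7.1942 pc.
μ = 2920 mas/yr = 2.92 ″/yr.
v_t = 4.74 × μ × d = 4.74 × 2.92 × 7.1942 = 99.573 km/s.

99.57 km/s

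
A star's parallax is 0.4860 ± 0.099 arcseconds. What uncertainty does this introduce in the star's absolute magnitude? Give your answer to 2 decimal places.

M = m − 5 log₁₀ d + 5 = m + 5 log₁₀ p + 5, so ∂M/∂p = 5/(p ln 10).
σ_M = (5/ln 10) · (σ_p/p) = 2.1715 × 0.099/0.4860 = 2.1715 × 0.2037 = 0.44233.

σ_M = 0.44 mag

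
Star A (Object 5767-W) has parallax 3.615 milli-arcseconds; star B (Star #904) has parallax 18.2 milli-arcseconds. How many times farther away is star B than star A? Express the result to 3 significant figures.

Since d = 1/p, d_B/d_A = p_A/p_B.
= 3.615 / 18.2 = 0.19863.

0.199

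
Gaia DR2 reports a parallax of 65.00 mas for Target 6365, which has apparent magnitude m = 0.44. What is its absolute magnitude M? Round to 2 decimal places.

d = 1/p = 1/0.06500″ = 15.385 pc.
m − M = 5 log₁₀(15.385) − 5 = 5.9355 − 5 = 0.9355.
M = m − (m − M) = 0.44 − 0.9355 = -0.50.

M = -0.50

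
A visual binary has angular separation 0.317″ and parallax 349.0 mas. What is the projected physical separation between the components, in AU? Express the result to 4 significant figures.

0.9083 AU

d = 1/p = 1/0.3490″ = 2.8653 pc.
At distance d (pc), an angle of θ arcsec spans θ·d AU: s = 0.317 × 2.8653 = 0.9083 AU.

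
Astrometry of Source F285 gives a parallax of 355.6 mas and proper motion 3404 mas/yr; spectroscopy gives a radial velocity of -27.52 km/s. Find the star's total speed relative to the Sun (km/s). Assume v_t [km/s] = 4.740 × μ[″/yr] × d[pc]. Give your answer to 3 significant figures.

53.1 km/s

d = 1/p = 1/0.3556″ = 2.8121 pc.
μ = 3404 mas/yr = 3.404 ″/yr.
v_t = 4.740 μ d = 4.740 × 3.404 × 2.8121 = 45.373 km/s.
v = √(v_r² + v_t²) = √((-27.52)² + 45.373²) = √2816.06 = 53.067 km/s.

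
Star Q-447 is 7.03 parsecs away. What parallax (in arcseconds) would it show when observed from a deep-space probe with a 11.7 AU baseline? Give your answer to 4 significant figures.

1.664 arcsec

p (arcsec) = B (AU) / d (pc).
p = 11.7 / 7.03 = 1.6643 arcsec.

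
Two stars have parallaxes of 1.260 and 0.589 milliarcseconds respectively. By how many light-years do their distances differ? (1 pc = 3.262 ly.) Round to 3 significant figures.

2950 ly

d_A = 1/0.001260″ = 793.65 pc; d_B = 1/0.0005890″ = 1697.8 pc.
|d_B − d_A| = |1697.8 − 793.65| = 904.15 pc = 904.15 × 3.262 ly = 2949.3 ly.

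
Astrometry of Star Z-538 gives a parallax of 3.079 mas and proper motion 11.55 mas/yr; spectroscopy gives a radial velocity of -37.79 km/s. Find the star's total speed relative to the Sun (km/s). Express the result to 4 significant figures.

41.76 km/s

d = 1/p = 1/0.003079″ = 324.78 pc.
μ = 11.55 mas/yr = 0.01155 ″/yr.
v_t = 4.740 μ d = 4.740 × 0.01155 × 324.78 = 17.781 km/s.
v = √(v_r² + v_t²) = √((-37.79)² + 17.781²) = √1744.25 = 41.764 km/s.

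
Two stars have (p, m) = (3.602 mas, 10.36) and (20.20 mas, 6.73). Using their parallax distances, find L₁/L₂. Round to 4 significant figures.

L₁/L₂ = 1.111

d₁ = 1/p₁ = 1/0.003602″ = 277.62 pc; d₂ = 1/p₂ = 1/0.02020″ = 49.505 pc.
M₁ = m₁ − 5 log₁₀ d₁ + 5 = 10.36 − 12.2173 + 5 = 3.1427.
M₂ = 6.73 − 8.4732 + 5 = 3.2568.
L₁/L₂ = 10^(0.4(M₂ − M₁)) = 10^(0.4 × 0.1141) = 10^0.04564 = 1.1108.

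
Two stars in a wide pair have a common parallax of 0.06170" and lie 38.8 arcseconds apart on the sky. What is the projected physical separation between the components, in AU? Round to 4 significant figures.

628.8 AU

d = 1/p = 1/0.06170″ = 16.207 pc.
At distance d (pc), an angle of θ arcsec spans θ·d AU: s = 38.8 × 16.207 = 628.83 AU.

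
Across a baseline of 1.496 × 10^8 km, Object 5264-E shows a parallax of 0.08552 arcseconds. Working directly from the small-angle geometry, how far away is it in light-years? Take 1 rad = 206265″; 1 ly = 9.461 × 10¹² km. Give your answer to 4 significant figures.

θ = 0.08552″ = 0.08552/206265 = 4.1461 × 10^-7 rad.
d = B/θ = (1.496 × 10^8) / (4.1461 × 10^-7) = 3.6082 × 10^14 km = (3.6082 × 10^14) / (9.461 × 10^12) ly = 38.138 ly.

38.14 ly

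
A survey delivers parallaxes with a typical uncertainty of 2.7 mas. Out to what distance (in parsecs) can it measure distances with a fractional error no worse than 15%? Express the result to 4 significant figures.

55.56 pc

σ_d/d = σ_p/p, so the condition is σ_p/p ≤ 0.15, i.e. p ≥ σ_p/0.15.
p_min = 2.7/0.15 = 18 mas = 0.018 arcsec.
d_max = 1/p_min = 1/0.018 = 55.556 pc.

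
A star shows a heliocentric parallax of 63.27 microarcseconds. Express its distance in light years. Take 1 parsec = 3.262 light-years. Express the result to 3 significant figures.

p = 63.27 microarcseconds = 0.00006327 arcsec.
d = 1/p = 1/0.00006327 = 15805 pc.
In light-years: 15805 × 3.262 = 51556 ly.

51600 light years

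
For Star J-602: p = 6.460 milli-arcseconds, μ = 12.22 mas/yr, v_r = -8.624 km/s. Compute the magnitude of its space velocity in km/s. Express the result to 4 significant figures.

d = 1/p = 1/0.006460″ = 154.8 pc.
μ = 12.22 mas/yr = 0.01222 ″/yr.
v_t = 4.740 μ d = 4.740 × 0.01222 × 154.8 = 8.9664 km/s.
v = √(v_r² + v_t²) = √((-8.624)² + 8.9664²) = √154.77 = 12.441 km/s.

12.44 km/s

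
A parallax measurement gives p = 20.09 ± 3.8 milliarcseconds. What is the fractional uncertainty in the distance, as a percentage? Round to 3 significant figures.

18.9%

For d = 1/p, |σ_d/d| = |σ_p/p|.
σ_p/p = 3.8 / 20.09 = 0.18915 = 18.915%.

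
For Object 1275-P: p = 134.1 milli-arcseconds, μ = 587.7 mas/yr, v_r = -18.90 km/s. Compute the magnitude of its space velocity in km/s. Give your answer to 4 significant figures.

28.08 km/s

d = 1/p = 1/0.1341″ = 7.4571 pc.
μ = 587.7 mas/yr = 0.5877 ″/yr.
v_t = 4.740 μ d = 4.740 × 0.5877 × 7.4571 = 20.773 km/s.
v = √(v_r² + v_t²) = √((-18.90)² + 20.773²) = √788.728 = 28.084 km/s.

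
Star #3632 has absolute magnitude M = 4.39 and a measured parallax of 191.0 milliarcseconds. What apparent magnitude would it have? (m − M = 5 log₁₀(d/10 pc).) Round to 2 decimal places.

m = 2.98

d = 1/p = 1/0.1910″ = 5.2356 pc.
m − M = 5 log₁₀ d − 5 = 5 log₁₀(5.2356) − 5 = 3.5948 − 5 = -1.4052.
m = M + (m − M) = 4.39 + (-1.4052) = 2.98.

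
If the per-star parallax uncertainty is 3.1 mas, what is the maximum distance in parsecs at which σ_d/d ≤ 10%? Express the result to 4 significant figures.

σ_d/d = σ_p/p, so the condition is σ_p/p ≤ 0.10, i.e. p ≥ σ_p/0.10.
p_min = 3.1/0.10 = 31 mas = 0.031 arcsec.
d_max = 1/p_min = 1/0.031 = 32.258 pc.

32.26 pc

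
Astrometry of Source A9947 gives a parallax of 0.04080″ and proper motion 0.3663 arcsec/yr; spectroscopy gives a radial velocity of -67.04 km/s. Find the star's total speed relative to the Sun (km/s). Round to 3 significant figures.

d = 1/p = 1/0.04080″ = 24.51 pc.
v_t = 4.740 μ d = 4.740 × 0.3663 × 24.51 = 42.556 km/s.
v = √(v_r² + v_t²) = √((-67.04)² + 42.556²) = √6305.37 = 79.406 km/s.

79.4 km/s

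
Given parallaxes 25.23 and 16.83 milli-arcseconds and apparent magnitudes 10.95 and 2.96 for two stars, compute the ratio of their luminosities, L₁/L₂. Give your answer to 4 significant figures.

L₁/L₂ = 0.0002834

d₁ = 1/p₁ = 1/0.02523″ = 39.635 pc; d₂ = 1/p₂ = 1/0.01683″ = 59.418 pc.
M₁ = m₁ − 5 log₁₀ d₁ + 5 = 10.95 − 7.9904 + 5 = 7.9596.
M₂ = 2.96 − 8.8696 + 5 = -0.9096.
L₁/L₂ = 10^(0.4(M₂ − M₁)) = 10^(0.4 × (-8.8692)) = 10^(-3.54768) = 0.00028335.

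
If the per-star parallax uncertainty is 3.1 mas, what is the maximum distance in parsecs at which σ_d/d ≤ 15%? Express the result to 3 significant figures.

σ_d/d = σ_p/p, so the condition is σ_p/p ≤ 0.15, i.e. p ≥ σ_p/0.15.
p_min = 3.1/0.15 = 20.667 mas = 0.020667 arcsec.
d_max = 1/p_min = 1/0.020667 = 48.386 pc.

48.4 pc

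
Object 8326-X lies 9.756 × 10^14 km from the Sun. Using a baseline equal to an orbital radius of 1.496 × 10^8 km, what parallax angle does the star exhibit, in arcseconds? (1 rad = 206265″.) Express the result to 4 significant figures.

θ ≈ B/d = (1.496 × 10^8) / (9.756 × 10^14) = 1.5334 × 10^-7 rad.
In arcseconds: 1.5334 × 10^-7 × 206265 = 0.031629″.

0.03163 arcsec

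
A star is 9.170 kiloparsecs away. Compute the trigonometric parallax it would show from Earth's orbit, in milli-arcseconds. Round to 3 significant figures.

d = 9.170 kpc = 9170 pc.
p = 1/d = 1/9170 = 0.00010905 arcsec.
= 0.00010905 × 1000 = 0.10905 mas.

0.109 mas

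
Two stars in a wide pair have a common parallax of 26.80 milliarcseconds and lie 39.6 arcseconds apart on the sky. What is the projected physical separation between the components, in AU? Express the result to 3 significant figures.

1480 AU

d = 1/p = 1/0.02680″ = 37.313 pc.
At distance d (pc), an angle of θ arcsec spans θ·d AU: s = 39.6 × 37.313 = 1477.6 AU.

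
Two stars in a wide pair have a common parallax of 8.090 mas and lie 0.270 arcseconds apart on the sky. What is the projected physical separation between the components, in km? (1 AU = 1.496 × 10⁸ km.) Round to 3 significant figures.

4.99 × 10^9 km

d = 1/p = 1/0.008090″ = 123.61 pc.
At distance d (pc), an angle of θ arcsec spans θ·d AU: s = 0.270 × 123.61 = 33.375 AU.
= 33.375 × 1.496 × 10⁸ km = 4.9929 × 10^9 km.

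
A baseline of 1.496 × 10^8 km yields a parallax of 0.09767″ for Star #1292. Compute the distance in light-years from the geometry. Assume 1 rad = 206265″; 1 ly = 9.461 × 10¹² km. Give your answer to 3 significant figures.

θ = 0.09767″ = 0.09767/206265 = 4.7352 × 10^-7 rad.
d = B/θ = (1.496 × 10^8) / (4.7352 × 10^-7) = 3.1593 × 10^14 km = (3.1593 × 10^14) / (9.461 × 10^12) ly = 33.393 ly.

33.4 ly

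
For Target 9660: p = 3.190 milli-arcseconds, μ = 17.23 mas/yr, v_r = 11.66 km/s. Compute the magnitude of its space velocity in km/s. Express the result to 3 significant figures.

28.1 km/s

d = 1/p = 1/0.003190″ = 313.48 pc.
μ = 17.23 mas/yr = 0.01723 ″/yr.
v_t = 4.740 μ d = 4.740 × 0.01723 × 313.48 = 25.602 km/s.
v = √(v_r² + v_t²) = √(11.66² + 25.602²) = √791.418 = 28.132 km/s.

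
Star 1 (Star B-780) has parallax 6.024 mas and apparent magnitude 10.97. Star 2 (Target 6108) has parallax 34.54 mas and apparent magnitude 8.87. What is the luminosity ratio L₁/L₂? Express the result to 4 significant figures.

d₁ = 1/p₁ = 1/0.006024″ = 166 pc; d₂ = 1/p₂ = 1/0.03454″ = 28.952 pc.
M₁ = m₁ − 5 log₁₀ d₁ + 5 = 10.97 − 11.1005 + 5 = 4.8695.
M₂ = 8.87 − 7.3084 + 5 = 6.5616.
L₁/L₂ = 10^(0.4(M₂ − M₁)) = 10^(0.4 × 1.6921) = 10^0.67684 = 4.7516.

L₁/L₂ = 4.752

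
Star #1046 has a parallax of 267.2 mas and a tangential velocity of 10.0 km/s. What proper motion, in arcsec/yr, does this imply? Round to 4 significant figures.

d = 1/p = 1/0.2672″ = 3.7425 pc.
μ = v_t / (4.74 d) = 10.0 / (4.74 × 3.7425) = 10.0 / 17.739 = 0.56373 ″/yr.

0.5637 arcsec/yr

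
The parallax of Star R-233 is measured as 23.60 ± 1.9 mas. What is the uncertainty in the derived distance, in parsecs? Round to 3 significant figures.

d = 1/p, so σ_d = σ_p / p².
σ_d = 0.00190 / (0.02360)² = 0.00190 / 0.00055696 = 3.4114 pc.

3.41 pc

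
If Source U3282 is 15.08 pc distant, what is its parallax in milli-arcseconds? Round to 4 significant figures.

66.31 mas

p = 1/d = 1/15.08 = 0.066313 arcsec.
= 0.066313 × 1000 = 66.313 mas.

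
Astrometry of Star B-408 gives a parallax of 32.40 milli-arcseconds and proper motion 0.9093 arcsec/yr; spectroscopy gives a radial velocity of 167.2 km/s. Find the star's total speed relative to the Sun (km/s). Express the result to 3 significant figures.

d = 1/p = 1/0.03240″ = 30.864 pc.
v_t = 4.740 μ d = 4.740 × 0.9093 × 30.864 = 133.03 km/s.
v = √(v_r² + v_t²) = √(167.2² + 133.03²) = √45652.8 = 213.67 km/s.

214 km/s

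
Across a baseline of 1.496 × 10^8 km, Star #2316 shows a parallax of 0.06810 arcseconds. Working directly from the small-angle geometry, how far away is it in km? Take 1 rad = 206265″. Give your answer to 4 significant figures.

4.531 × 10^14 km

θ = 0.06810″ = 0.06810/206265 = 3.3016 × 10^-7 rad.
d = B/θ = (1.496 × 10^8) / (3.3016 × 10^-7) = 4.5311 × 10^14 km.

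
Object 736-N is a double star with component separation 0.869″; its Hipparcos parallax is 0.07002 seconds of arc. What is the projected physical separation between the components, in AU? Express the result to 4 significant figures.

12.41 AU

d = 1/p = 1/0.07002″ = 14.282 pc.
At distance d (pc), an angle of θ arcsec spans θ·d AU: s = 0.869 × 14.282 = 12.411 AU.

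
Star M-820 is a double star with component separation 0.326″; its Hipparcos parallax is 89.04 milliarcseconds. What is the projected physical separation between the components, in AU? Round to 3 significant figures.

d = 1/p = 1/0.08904″ = 11.231 pc.
At distance d (pc), an angle of θ arcsec spans θ·d AU: s = 0.326 × 11.231 = 3.6613 AU.

3.66 AU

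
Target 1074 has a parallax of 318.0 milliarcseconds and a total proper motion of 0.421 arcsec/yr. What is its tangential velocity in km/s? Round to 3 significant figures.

d = 1/p = 1/0.3180″ = 3.1447 pc.
v_t = 4.74 × μ × d = 4.74 × 0.421 × 3.1447 = 6.2754 km/s.

6.28 km/s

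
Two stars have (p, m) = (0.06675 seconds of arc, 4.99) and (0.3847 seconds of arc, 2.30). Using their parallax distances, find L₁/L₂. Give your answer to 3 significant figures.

d₁ = 1/p₁ = 1/0.06675″ = 14.981 pc; d₂ = 1/p₂ = 1/0.3847″ = 2.5994 pc.
M₁ = m₁ − 5 log₁₀ d₁ + 5 = 4.99 − 5.8777 + 5 = 4.1123.
M₂ = 2.30 − 2.0744 + 5 = 5.2256.
L₁/L₂ = 10^(0.4(M₂ − M₁)) = 10^(0.4 × 1.1133) = 10^0.44532 = 2.7882.

L₁/L₂ = 2.79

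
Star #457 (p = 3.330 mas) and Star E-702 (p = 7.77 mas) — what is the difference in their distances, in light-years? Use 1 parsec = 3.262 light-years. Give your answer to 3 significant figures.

d_A = 1/0.003330″ = 300.3 pc; d_B = 1/0.007770″ = 128.7 pc.
|d_B − d_A| = |128.7 − 300.3| = 171.6 pc = 171.6 × 3.262 ly = 559.76 ly.

560 ly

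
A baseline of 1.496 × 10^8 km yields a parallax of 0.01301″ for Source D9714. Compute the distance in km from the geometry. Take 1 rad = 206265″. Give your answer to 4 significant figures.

θ = 0.01301″ = 0.01301/206265 = 6.3074 × 10^-8 rad.
d = B/θ = (1.496 × 10^8) / (6.3074 × 10^-8) = 2.3718 × 10^15 km.

2.372 × 10^15 km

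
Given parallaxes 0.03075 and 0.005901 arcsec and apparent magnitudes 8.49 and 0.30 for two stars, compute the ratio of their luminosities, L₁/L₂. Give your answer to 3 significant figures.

L₁/L₂ = 1.95 × 10^-5

d₁ = 1/p₁ = 1/0.03075″ = 32.52 pc; d₂ = 1/p₂ = 1/0.005901″ = 169.46 pc.
M₁ = m₁ − 5 log₁₀ d₁ + 5 = 8.49 − 7.5608 + 5 = 5.9292.
M₂ = 0.30 − 11.1453 + 5 = -5.8453.
L₁/L₂ = 10^(0.4(M₂ − M₁)) = 10^(0.4 × (-11.7745)) = 10^(-4.70980) = 0.000019507.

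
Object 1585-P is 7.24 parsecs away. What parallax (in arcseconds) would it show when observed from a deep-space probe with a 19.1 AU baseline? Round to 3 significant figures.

p (arcsec) = B (AU) / d (pc).
p = 19.1 / 7.24 = 2.6381 arcsec.

2.64 arcsec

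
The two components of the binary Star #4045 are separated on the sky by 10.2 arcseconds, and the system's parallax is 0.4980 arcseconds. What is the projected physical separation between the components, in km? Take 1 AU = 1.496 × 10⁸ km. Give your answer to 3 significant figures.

3.06 × 10^9 km

d = 1/p = 1/0.4980″ = 2.008 pc.
At distance d (pc), an angle of θ arcsec spans θ·d AU: s = 10.2 × 2.008 = 20.482 AU.
= 20.482 × 1.496 × 10⁸ km = 3.0641 × 10^9 km.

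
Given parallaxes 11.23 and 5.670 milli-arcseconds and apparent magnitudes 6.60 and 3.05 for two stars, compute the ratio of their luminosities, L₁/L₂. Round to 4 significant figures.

d₁ = 1/p₁ = 1/0.01123″ = 89.047 pc; d₂ = 1/p₂ = 1/0.005670″ = 176.37 pc.
M₁ = m₁ − 5 log₁₀ d₁ + 5 = 6.60 − 9.7481 + 5 = 1.8519.
M₂ = 3.05 − 11.2321 + 5 = -3.1821.
L₁/L₂ = 10^(0.4(M₂ − M₁)) = 10^(0.4 × (-5.0340)) = 10^(-2.01360) = 0.0096917.

L₁/L₂ = 0.009692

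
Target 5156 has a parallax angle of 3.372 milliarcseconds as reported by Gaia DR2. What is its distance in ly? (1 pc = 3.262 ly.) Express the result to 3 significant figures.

967 ly

p = 3.372 milliarcseconds = 0.003372 arcsec.
d = 1/p = 1/0.003372 = 296.56 pc.
In light-years: 296.56 × 3.262 = 967.38 ly.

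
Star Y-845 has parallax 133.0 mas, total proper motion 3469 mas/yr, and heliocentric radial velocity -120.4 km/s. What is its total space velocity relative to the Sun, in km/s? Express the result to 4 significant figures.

172.6 km/s

d = 1/p = 1/0.1330″ = 7.5188 pc.
μ = 3469 mas/yr = 3.469 ″/yr.
v_t = 4.740 μ d = 4.740 × 3.469 × 7.5188 = 123.63 km/s.
v = √(v_r² + v_t²) = √((-120.4)² + 123.63²) = √29780.5 = 172.57 km/s.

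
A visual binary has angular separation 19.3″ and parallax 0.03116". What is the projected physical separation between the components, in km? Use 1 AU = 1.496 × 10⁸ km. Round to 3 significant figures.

9.27 × 10^10 km

d = 1/p = 1/0.03116″ = 32.092 pc.
At distance d (pc), an angle of θ arcsec spans θ·d AU: s = 19.3 × 32.092 = 619.38 AU.
= 619.38 × 1.496 × 10⁸ km = 9.2659 × 10^10 km.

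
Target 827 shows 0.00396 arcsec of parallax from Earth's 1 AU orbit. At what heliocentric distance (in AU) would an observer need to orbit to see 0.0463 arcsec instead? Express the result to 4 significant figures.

11.69 AU

Parallax scales linearly with baseline: p ∝ B, so B = p_target / p_Earth × 1 AU.
B = 0.0463 / 0.00396 = 11.692 AU.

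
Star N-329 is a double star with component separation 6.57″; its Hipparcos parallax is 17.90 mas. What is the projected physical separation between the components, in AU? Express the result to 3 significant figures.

367 AU

d = 1/p = 1/0.01790″ = 55.866 pc.
At distance d (pc), an angle of θ arcsec spans θ·d AU: s = 6.57 × 55.866 = 367.04 AU.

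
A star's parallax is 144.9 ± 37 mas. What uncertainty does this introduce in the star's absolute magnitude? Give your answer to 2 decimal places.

M = m − 5 log₁₀ d + 5 = m + 5 log₁₀ p + 5, so ∂M/∂p = 5/(p ln 10).
σ_M = (5/ln 10) · (σ_p/p) = 2.1715 × 37/144.9 = 2.1715 × 0.25535 = 0.55449.

σ_M = 0.55 mag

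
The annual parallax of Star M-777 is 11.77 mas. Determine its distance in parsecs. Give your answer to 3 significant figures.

85.0 pc

p = 11.77 mas = 0.01177 arcsec.
d = 1/p = 1/0.01177 = 84.962 pc.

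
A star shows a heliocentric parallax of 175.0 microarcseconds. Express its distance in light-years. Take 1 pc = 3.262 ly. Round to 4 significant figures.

18640 light years

p = 175.0 microarcseconds = 0.0001750 arcsec.
d = 1/p = 1/0.0001750 = 5714.3 pc.
In light-years: 5714.3 × 3.262 = 18640 ly.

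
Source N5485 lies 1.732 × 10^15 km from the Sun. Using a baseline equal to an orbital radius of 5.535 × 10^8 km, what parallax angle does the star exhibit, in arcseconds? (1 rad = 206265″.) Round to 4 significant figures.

θ ≈ B/d = (5.535 × 10^8) / (1.732 × 10^15) = 3.1957 × 10^-7 rad.
In arcseconds: 3.1957 × 10^-7 × 206265 = 0.065916″.

0.06592 arcsec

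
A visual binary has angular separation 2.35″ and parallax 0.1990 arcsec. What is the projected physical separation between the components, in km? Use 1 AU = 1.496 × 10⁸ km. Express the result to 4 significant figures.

d = 1/p = 1/0.1990″ = 5.0251 pc.
At distance d (pc), an angle of θ arcsec spans θ·d AU: s = 2.35 × 5.0251 = 11.809 AU.
= 11.809 × 1.496 × 10⁸ km = 1.7666 × 10^9 km.

1.767 × 10^9 km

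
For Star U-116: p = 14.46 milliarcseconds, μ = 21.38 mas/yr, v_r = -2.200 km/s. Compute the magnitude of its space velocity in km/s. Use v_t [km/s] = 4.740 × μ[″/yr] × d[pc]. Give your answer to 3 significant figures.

d = 1/p = 1/0.01446″ = 69.156 pc.
μ = 21.38 mas/yr = 0.02138 ″/yr.
v_t = 4.740 μ d = 4.740 × 0.02138 × 69.156 = 7.0084 km/s.
v = √(v_r² + v_t²) = √((-2.200)² + 7.0084²) = √53.9577 = 7.3456 km/s.

7.35 km/s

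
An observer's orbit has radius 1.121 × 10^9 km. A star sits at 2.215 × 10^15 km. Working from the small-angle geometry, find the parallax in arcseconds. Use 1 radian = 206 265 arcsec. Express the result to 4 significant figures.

θ ≈ B/d = (1.121 × 10^9) / (2.215 × 10^15) = 5.0609 × 10^-7 rad.
In arcseconds: 5.0609 × 10^-7 × 206265 = 0.10439″.

0.1044 arcsec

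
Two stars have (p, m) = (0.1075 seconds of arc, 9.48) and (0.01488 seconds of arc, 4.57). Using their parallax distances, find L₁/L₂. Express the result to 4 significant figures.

L₁/L₂ = 0.0002082

d₁ = 1/p₁ = 1/0.1075″ = 9.3023 pc; d₂ = 1/p₂ = 1/0.01488″ = 67.204 pc.
M₁ = m₁ − 5 log₁₀ d₁ + 5 = 9.48 − 4.8430 + 5 = 9.6370.
M₂ = 4.57 − 9.1370 + 5 = 0.4330.
L₁/L₂ = 10^(0.4(M₂ − M₁)) = 10^(0.4 × (-9.2040)) = 10^(-3.68160) = 0.00020816.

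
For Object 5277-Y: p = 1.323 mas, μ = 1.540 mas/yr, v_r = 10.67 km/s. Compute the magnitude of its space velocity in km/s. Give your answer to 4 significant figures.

d = 1/p = 1/0.001323″ = 755.86 pc.
μ = 1.540 mas/yr = 0.001540 ″/yr.
v_t = 4.740 μ d = 4.740 × 0.001540 × 755.86 = 5.5175 km/s.
v = √(v_r² + v_t²) = √(10.67² + 5.5175²) = √144.292 = 12.012 km/s.

12.01 km/s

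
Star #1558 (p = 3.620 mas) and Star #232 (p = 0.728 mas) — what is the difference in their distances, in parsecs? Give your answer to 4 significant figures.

d_A = 1/0.003620″ = 276.24 pc; d_B = 1/0.0007280″ = 1373.6 pc.
|d_B − d_A| = |1373.6 − 276.24| = 1097.4 pc.

1097 pc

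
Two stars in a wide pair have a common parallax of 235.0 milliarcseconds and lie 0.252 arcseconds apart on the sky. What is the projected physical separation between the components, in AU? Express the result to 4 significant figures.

d = 1/p = 1/0.2350″ = 4.2553 pc.
At distance d (pc), an angle of θ arcsec spans θ·d AU: s = 0.252 × 4.2553 = 1.0723 AU.

1.072 AU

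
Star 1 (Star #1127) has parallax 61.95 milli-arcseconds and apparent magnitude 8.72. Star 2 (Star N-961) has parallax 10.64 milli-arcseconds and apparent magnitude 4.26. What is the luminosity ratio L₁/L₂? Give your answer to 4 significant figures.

d₁ = 1/p₁ = 1/0.06195″ = 16.142 pc; d₂ = 1/p₂ = 1/0.01064″ = 93.985 pc.
M₁ = m₁ − 5 log₁₀ d₁ + 5 = 8.72 − 6.0398 + 5 = 7.6802.
M₂ = 4.26 − 9.8653 + 5 = -0.6053.
L₁/L₂ = 10^(0.4(M₂ − M₁)) = 10^(0.4 × (-8.2855)) = 10^(-3.31420) = 0.00048507.

L₁/L₂ = 0.0004851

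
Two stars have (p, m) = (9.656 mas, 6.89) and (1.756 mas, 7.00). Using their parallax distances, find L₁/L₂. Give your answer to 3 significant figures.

L₁/L₂ = 0.0366

d₁ = 1/p₁ = 1/0.009656″ = 103.56 pc; d₂ = 1/p₂ = 1/0.001756″ = 569.48 pc.
M₁ = m₁ − 5 log₁₀ d₁ + 5 = 6.89 − 10.0760 + 5 = 1.8140.
M₂ = 7.00 − 13.7774 + 5 = -1.7774.
L₁/L₂ = 10^(0.4(M₂ − M₁)) = 10^(0.4 × (-3.5914)) = 10^(-1.43656) = 0.036597.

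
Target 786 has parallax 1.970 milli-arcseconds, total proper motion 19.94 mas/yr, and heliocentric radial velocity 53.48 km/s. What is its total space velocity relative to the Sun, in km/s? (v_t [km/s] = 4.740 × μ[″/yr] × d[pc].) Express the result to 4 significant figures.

71.85 km/s

d = 1/p = 1/0.001970″ = 507.61 pc.
μ = 19.94 mas/yr = 0.01994 ″/yr.
v_t = 4.740 μ d = 4.740 × 0.01994 × 507.61 = 47.977 km/s.
v = √(v_r² + v_t²) = √(53.48² + 47.977²) = √5161.9 = 71.846 km/s.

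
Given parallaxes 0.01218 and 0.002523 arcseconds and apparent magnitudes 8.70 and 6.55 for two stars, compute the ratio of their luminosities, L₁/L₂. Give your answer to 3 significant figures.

L₁/L₂ = 0.00592

d₁ = 1/p₁ = 1/0.01218″ = 82.102 pc; d₂ = 1/p₂ = 1/0.002523″ = 396.35 pc.
M₁ = m₁ − 5 log₁₀ d₁ + 5 = 8.70 − 9.5718 + 5 = 4.1282.
M₂ = 6.55 − 12.9904 + 5 = -1.4404.
L₁/L₂ = 10^(0.4(M₂ − M₁)) = 10^(0.4 × (-5.5686)) = 10^(-2.22744) = 0.0059232.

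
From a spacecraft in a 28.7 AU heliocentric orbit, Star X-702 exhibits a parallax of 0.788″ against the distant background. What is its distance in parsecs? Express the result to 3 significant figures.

36.4 pc

With baseline B (in AU) and parallax p (in arcsec), d = B/p parsecs.
d = 28.7 / 0.788 = 36.421 pc.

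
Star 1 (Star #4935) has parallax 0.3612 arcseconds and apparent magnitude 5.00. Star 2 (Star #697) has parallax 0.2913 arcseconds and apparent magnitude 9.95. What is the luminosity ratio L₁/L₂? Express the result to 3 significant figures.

L₁/L₂ = 62.1

d₁ = 1/p₁ = 1/0.3612″ = 2.7685 pc; d₂ = 1/p₂ = 1/0.2913″ = 3.4329 pc.
M₁ = m₁ − 5 log₁₀ d₁ + 5 = 5.00 − 2.2112 + 5 = 7.7888.
M₂ = 9.95 − 2.6783 + 5 = 12.2717.
L₁/L₂ = 10^(0.4(M₂ − M₁)) = 10^(0.4 × 4.4829) = 10^1.79316 = 62.11.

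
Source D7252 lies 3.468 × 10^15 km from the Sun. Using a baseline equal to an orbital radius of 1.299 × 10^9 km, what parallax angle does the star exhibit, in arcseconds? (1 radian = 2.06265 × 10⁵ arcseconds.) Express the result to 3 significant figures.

θ ≈ B/d = (1.299 × 10^9) / (3.468 × 10^15) = 3.7457 × 10^-7 rad.
In arcseconds: 3.7457 × 10^-7 × 206265 = 0.077261″.

0.0773 arcsec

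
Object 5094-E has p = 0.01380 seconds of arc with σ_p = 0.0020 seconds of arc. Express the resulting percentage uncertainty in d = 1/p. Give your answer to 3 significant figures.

14.5%

For d = 1/p, |σ_d/d| = |σ_p/p|.
σ_p/p = 0.0020 / 0.01380 = 0.14493 = 14.493%.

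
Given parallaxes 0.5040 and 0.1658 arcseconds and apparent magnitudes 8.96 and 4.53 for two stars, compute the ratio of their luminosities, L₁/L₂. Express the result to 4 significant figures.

d₁ = 1/p₁ = 1/0.5040″ = 1.9841 pc; d₂ = 1/p₂ = 1/0.1658″ = 6.0314 pc.
M₁ = m₁ − 5 log₁₀ d₁ + 5 = 8.96 − 1.4878 + 5 = 12.4722.
M₂ = 4.53 − 3.9021 + 5 = 5.6279.
L₁/L₂ = 10^(0.4(M₂ − M₁)) = 10^(0.4 × (-6.8443)) = 10^(-2.73772) = 0.0018293.

L₁/L₂ = 0.001829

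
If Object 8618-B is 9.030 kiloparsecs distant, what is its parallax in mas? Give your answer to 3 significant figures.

0.111 mas

d = 9.030 kpc = 9030 pc.
p = 1/d = 1/9030 = 0.00011074 arcsec.
= 0.00011074 × 1000 = 0.11074 mas.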